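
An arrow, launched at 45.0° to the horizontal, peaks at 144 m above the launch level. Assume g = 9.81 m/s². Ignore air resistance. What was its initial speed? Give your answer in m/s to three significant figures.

75.2 m/s

At the peak v_y = 0, so v_y0 = √(2gH) = √(2 × 9.81 × 144) = 53.15 m/s.
v_y0 = v₀ sin θ ⇒ v₀ = 53.15 / sin 45.0° = 75.17 m/s.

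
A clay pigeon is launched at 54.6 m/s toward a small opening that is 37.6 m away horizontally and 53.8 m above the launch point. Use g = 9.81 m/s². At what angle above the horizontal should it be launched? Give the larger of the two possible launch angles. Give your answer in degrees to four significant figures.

86.05°

Trajectory: y = x tanθ − g x² (1 + tan²θ)/(2v₀²). With x = 37.6, y = 53.8, v₀ = 54.6, g = 9.81:
2.326 tan²θ − 37.6 tanθ + (56.13) = 0.
tanθ = [37.6 ± √(37.6² − 4 × 2.326 × (56.13))] / (2 × 2.326) = (37.6 ± 29.86) / 4.652, giving tanθ = 1.664 or 14.50.
θ = 59.00° or 86.05°; the larger is 86.05°.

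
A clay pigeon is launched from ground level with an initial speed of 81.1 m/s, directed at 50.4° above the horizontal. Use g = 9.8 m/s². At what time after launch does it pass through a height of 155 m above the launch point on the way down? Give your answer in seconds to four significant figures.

Horizontal component vₓ = 81.10 cos 50.4° = 51.70 m/s; vertical v_y0 = 81.10 sin 50.4° = 62.49 m/s.
Set y = v_y0 t − ½ g t² = 155: 4.900 t² − 62.49 t + 155 = 0.
t = [62.49 ± √(62.49² − 2·9.80·155)] / 9.80 = (62.49 ± 29.44) / 9.80, so t = 3.372 s or t = 9.381 s.
The descending-branch root is 9.381 s.

9.381 s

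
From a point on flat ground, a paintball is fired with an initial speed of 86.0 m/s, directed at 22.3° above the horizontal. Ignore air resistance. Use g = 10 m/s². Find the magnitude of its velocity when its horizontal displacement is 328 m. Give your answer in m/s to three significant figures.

vₓ = 86.00 cos 22.3° = 79.57 m/s; v_y0 = 86.00 sin 22.3° = 32.63 m/s.
x = vₓ t ⇒ t = 328/79.57 = 4.122 s.
Vertical velocity there: v_y = v_y0 − g t = 32.63 − 10.0 × 4.122 = −8.589 m/s.
Speed: √(vₓ² + v_y²) = √(79.57² + 8.589²) = 80.03 m/s.

80.0 m/s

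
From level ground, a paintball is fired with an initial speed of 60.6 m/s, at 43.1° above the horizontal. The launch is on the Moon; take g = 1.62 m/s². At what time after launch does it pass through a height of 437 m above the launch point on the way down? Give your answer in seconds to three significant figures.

36.2 s

Horizontal component vₓ = 60.60 cos 43.1° = 44.25 m/s; vertical v_y0 = 60.60 sin 43.1° = 41.41 m/s.
Height y(t) = 41.41 t − 0.8100 t² = 437 gives 0.8100 t² − 41.41 t + 437 = 0.
Quadratic formula: t = (41.41 ± √298.61) / 1.62 = (41.41 ± 17.28) / 1.62 → t = 14.89 s or 36.23 s.
The descending-branch root is 36.23 s.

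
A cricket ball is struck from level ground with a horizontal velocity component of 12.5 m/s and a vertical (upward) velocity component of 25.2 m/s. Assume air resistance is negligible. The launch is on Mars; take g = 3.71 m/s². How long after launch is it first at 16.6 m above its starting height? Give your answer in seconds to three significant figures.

Require v_y0 t − ½ g t² = 16.6, i.e. 1.855 t² − 25.20 t + 16.6 = 0.
t = [25.20 ± √(25.20² − 2·3.71·16.6)] / 3.71 = (25.20 ± 22.62) / 3.71, so t = 0.6942 s or t = 12.89 s.
The first (ascending) time is 0.6942 s.

0.694 s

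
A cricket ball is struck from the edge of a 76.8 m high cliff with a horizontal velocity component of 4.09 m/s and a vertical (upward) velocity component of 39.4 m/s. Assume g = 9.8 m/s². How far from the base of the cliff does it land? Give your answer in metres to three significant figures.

Vertical motion (up positive, ground at y = 0): 4.900 t² − (39.40) t − 76.8 = 0, so t = (39.40 + √(39.40² + 2·9.80·76.8)) / 9.80 = (39.40 + 55.30) / 9.80 = 9.663 s.
Horizontal distance: R = vₓ t = 4.090 × 9.663 = 39.52 m.

39.5 m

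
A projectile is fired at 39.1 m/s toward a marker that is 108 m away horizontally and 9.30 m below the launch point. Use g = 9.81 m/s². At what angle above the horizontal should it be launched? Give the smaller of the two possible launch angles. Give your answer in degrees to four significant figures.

16.14°

Trajectory: y = x tanθ − g x² (1 + tan²θ)/(2v₀²). With x = 108, y = −9.30, v₀ = 39.1, g = 9.81:
37.42 tan²θ − 108 tanθ + (28.12) = 0.
tanθ = [108 ± √(108² − 4 × 37.42 × (28.12))] / (2 × 37.42) = (108 ± 86.34) / 74.85, giving tanθ = 0.2894 or 2.597.
θ = 16.14° or 68.94°; the smaller is 16.14°.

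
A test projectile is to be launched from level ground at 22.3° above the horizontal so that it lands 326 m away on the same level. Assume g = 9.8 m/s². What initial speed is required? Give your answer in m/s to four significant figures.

On level ground R = v₀² sin 2θ / g ⇒ v₀ = √(gR / sin 2θ).
v₀ = √(9.80 × 326 / sin 44.60°) = √(3195 / 0.7022) = √4550.0 = 67.45 m/s.

67.45 m/s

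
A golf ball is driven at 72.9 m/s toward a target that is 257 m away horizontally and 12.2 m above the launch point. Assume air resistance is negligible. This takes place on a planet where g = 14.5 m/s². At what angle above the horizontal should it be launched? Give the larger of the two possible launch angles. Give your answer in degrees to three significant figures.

67.2°

Trajectory: y = x tanθ − g x² (1 + tan²θ)/(2v₀²). With x = 257, y = 12.2, v₀ = 72.9, g = 14.5:
90.11 tan²θ − 257 tanθ + (102.3) = 0.
tanθ = [257 ± √(257² − 4 × 90.11 × (102.3))] / (2 × 90.11) = (257 ± 170.8) / 180.2, giving tanθ = 0.4783 or 2.374.
θ = 25.56° or 67.16°; the larger is 67.16°.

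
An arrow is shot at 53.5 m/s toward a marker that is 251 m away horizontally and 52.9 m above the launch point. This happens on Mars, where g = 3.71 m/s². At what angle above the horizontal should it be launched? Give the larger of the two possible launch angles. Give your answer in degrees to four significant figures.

Trajectory: y = x tanθ − g x² (1 + tan²θ)/(2v₀²). With x = 251, y = 52.9, v₀ = 53.5, g = 3.71:
40.83 tan²θ − 251 tanθ + (93.73) = 0.
tanθ = [251 ± √(251² − 4 × 40.83 × (93.73))] / (2 × 40.83) = (251 ± 218.4) / 81.66, giving tanθ = 0.3994 or 5.748.
θ = 21.77° or 80.13°; the larger is 80.13°.

80.13°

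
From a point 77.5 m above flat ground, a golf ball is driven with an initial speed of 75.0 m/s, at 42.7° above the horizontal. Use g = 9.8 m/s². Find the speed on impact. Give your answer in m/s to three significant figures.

84.5 m/s

Horizontal component vₓ = 75.00 cos 42.7° = 55.12 m/s; vertical v_y0 = 75.00 sin 42.7° = 50.86 m/s.
The projectile lands when y = 77.5 + (50.86) t − ½·9.80·t² = 0. Positive root: t = (50.86 + √(50.86² + 2·9.80·77.5)) / 9.80 = (50.86 + 64.08) / 9.80 = 11.73 s.
Vertical velocity at impact: v_y = v_y0 − g t = 50.86 − 9.80 × 11.73 = −64.08 m/s.
Speed: |v| = √(vₓ² + v_y²) = √(55.12² + 64.08²) = 84.52 m/s.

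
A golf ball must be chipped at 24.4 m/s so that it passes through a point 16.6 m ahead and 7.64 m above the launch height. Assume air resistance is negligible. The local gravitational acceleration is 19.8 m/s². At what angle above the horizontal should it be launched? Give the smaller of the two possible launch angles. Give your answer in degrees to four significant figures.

Trajectory: y = x tanθ − g x² (1 + tan²θ)/(2v₀²). With x = 16.6, y = 7.64, v₀ = 24.4, g = 19.8:
4.582 tan²θ − 16.6 tanθ + (12.22) = 0.
tanθ = [16.6 ± √(16.6² − 4 × 4.582 × (12.22))] / (2 × 4.582) = (16.6 ± 7.179) / 9.164, giving tanθ = 1.028 or 2.595.
θ = 45.79° or 68.92°; the smaller is 45.79°.

45.79°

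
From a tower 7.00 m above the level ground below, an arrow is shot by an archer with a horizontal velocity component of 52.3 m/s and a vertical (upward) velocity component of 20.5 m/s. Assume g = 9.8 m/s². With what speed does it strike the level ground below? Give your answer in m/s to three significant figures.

57.4 m/s

The projectile lands when y = 7.00 + (20.50) t − ½·9.80·t² = 0. Positive root: t = (20.50 + √(20.50² + 2·9.80·7.00)) / 9.80 = (20.50 + 23.61) / 9.80 = 4.501 s.
Vertical velocity at impact: v_y = v_y0 − g t = 20.50 − 9.80 × 4.501 = −23.61 m/s.
Speed: |v| = √(vₓ² + v_y²) = √(52.30² + 23.61²) = 57.38 m/s.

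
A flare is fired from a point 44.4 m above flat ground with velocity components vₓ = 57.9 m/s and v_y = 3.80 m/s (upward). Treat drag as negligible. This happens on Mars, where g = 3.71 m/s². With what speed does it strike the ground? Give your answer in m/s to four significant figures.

Vertical motion (up positive, ground at y = 0): 1.855 t² − (3.800) t − 44.4 = 0, so t = (3.800 + √(3.800² + 2·3.71·44.4)) / 3.71 = (3.800 + 18.54) / 3.71 = 6.023 s.
Vertical velocity at impact: v_y = v_y0 − g t = 3.800 − 3.71 × 6.023 = −18.54 m/s.
Speed: |v| = √(vₓ² + v_y²) = √(57.90² + 18.54²) = 60.80 m/s.

60.80 m/s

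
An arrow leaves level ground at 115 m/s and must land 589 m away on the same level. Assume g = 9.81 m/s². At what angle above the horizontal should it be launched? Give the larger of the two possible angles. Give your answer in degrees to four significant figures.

R = v₀² sin 2θ / g gives sin 2θ = gR/v₀² = 9.81·589/115² = 0.4369.
2θ = 25.91° or 180° − 25.91° = 154.1°, so θ = 12.95° or 77.05°.
The larger angle is 77.05°.

77.05°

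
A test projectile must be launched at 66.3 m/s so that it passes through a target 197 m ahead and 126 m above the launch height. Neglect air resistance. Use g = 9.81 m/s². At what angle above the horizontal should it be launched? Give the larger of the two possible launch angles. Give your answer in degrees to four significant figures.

Trajectory: y = x tanθ − g x² (1 + tan²θ)/(2v₀²). With x = 197, y = 126, v₀ = 66.3, g = 9.81:
43.31 tan²θ − 197 tanθ + (169.3) = 0.
tanθ = [197 ± √(197² − 4 × 43.31 × (169.3))] / (2 × 43.31) = (197 ± 97.37) / 86.61, giving tanθ = 1.150 or 3.399.
θ = 49.00° or 73.60°; the larger is 73.60°.

73.60°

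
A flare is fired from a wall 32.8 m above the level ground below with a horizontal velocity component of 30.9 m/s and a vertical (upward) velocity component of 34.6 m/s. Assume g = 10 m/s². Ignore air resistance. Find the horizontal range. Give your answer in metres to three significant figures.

240 m

With up positive and y = 0 at the ground: y(t) = 32.8 + (34.60) t − 5.000 t². Setting y = 0 and taking the positive root: t = [34.60 + √(34.60² + 2·10.0·32.8)] / 10.0 = (34.60 + 43.05) / 10.0 = 7.765 s.
Horizontal distance: R = vₓ t = 30.90 × 7.765 = 239.9 m.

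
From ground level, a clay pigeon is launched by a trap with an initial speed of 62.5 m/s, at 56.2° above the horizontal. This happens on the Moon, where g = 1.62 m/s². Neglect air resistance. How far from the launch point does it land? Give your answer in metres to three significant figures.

2230 m

Horizontal component vₓ = 62.50 cos 56.2° = 34.77 m/s; vertical v_y0 = 62.50 sin 56.2° = 51.94 m/s.
Time aloft: T = 2 v_y0 / g = 2 × 51.94 / 1.62 = 64.12 s.
Range: R = vₓ T = 34.77 × 64.12 = 2229 m.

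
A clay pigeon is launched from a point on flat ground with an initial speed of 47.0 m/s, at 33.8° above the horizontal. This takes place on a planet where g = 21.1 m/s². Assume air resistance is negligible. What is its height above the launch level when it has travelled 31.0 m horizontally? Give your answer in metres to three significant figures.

Resolve: vₓ = 47.00 cos 33.8° = 39.06 m/s and v_y0 = 47.00 sin 33.8° = 26.15 m/s.
At x = 31.0 m, t = x/vₓ = 31.0/39.06 = 0.7937 s.
Height: y = v_y0 t − ½ g t² = 26.15 × 0.7937 − 10.55 × 0.7937² = 20.75 − 6.647 = 14.11 m.

14.1 m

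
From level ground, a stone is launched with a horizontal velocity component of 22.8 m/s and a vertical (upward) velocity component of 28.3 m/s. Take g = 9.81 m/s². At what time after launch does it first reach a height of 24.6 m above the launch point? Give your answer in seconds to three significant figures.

Set y = v_y0 t − ½ g t² = 24.6: 4.905 t² − 28.30 t + 24.6 = 0.
t = [28.30 ± √(28.30² − 2·9.81·24.6)] / 9.81 = (28.30 ± 17.84) / 9.81, so t = 1.066 s or t = 4.703 s.
The first (ascending) time is 1.066 s.

1.07 s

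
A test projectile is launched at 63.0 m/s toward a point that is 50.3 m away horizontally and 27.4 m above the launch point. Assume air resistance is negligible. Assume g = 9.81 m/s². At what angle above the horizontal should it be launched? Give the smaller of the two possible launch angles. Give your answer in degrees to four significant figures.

Trajectory: y = x tanθ − g x² (1 + tan²θ)/(2v₀²). With x = 50.3, y = 27.4, v₀ = 63.0, g = 9.81:
3.127 tan²θ − 50.3 tanθ + (30.53) = 0.
tanθ = [50.3 ± √(50.3² − 4 × 3.127 × (30.53))] / (2 × 3.127) = (50.3 ± 46.35) / 6.254, giving tanθ = 0.6317 or 15.46.
θ = 32.28° or 86.30°; the smaller is 32.28°.

32.28°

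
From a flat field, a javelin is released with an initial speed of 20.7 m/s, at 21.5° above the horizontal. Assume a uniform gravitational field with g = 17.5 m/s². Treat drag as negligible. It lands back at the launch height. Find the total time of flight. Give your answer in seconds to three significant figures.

0.867 s

vₓ = 20.70 cos 21.5° = 19.26 m/s; v_y0 = 20.70 sin 21.5° = 7.587 m/s.
It returns to y = 0 when t = 2 v_y0 / g = 2(7.587)/17.5 = 0.8670 s.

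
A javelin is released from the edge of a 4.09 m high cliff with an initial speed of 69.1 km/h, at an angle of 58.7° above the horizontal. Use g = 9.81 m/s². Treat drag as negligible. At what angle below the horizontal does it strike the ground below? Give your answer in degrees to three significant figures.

61.9°

Convert: 69.1 km/h = 69.1/3.6 = 19.19 m/s.
Resolve: vₓ = 19.19 cos 58.7° = 9.972 m/s and v_y0 = 19.19 sin 58.7° = 16.40 m/s.
Vertical motion (up positive, ground at y = 0): 4.905 t² − (16.40) t − 4.09 = 0, so t = (16.40 + √(16.40² + 2·9.81·4.09)) / 9.81 = (16.40 + 18.69) / 9.81 = 3.577 s.
At impact: v_y = v_y0 − g t = −18.69 m/s; vₓ = 9.972 m/s.
Angle below horizontal: arctan(|v_y|/vₓ) = arctan(18.69/9.972) = 61.92°.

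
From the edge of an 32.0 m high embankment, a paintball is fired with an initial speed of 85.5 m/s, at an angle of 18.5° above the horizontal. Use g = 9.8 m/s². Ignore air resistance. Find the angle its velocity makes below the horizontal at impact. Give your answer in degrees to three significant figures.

24.5°

Horizontal component vₓ = 85.50 cos 18.5° = 81.08 m/s; vertical v_y0 = 85.50 sin 18.5° = 27.13 m/s.
Vertical motion (up positive, ground at y = 0): 4.900 t² − (27.13) t − 32.0 = 0, so t = (27.13 + √(27.13² + 2·9.80·32.0)) / 9.80 = (27.13 + 36.92) / 9.80 = 6.536 s.
At impact: v_y = v_y0 − g t = −36.92 m/s; vₓ = 81.08 m/s.
Angle below horizontal: arctan(|v_y|/vₓ) = arctan(36.92/81.08) = 24.48°.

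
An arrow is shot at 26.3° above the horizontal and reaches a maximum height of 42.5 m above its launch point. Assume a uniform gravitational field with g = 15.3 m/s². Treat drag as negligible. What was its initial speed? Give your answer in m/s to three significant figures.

At the peak v_y = 0, so v_y0 = √(2gH) = √(2 × 15.3 × 42.5) = 36.06 m/s.
v_y0 = v₀ sin θ ⇒ v₀ = 36.06 / sin 26.3° = 81.39 m/s.

81.4 m/s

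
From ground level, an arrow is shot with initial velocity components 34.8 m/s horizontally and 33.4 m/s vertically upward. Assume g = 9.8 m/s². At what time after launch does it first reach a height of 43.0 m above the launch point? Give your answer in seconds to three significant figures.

Set y = v_y0 t − ½ g t² = 43.0: 4.900 t² − 33.40 t + 43.0 = 0.
Quadratic formula: t = (33.40 ± √272.76) / 9.80 = (33.40 ± 16.52) / 9.80 → t = 1.723 s or 5.093 s.
The first (ascending) time is 1.723 s.

1.72 s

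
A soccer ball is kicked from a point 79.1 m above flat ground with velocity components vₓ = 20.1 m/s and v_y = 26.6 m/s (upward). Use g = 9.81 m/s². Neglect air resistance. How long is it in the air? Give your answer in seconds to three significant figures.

7.56 s

With up positive and y = 0 at the ground: y(t) = 79.1 + (26.60) t − 4.905 t². Setting y = 0 and taking the positive root: t = [26.60 + √(26.60² + 2·9.81·79.1)] / 9.81 = (26.60 + 47.53) / 9.81 = 7.557 s.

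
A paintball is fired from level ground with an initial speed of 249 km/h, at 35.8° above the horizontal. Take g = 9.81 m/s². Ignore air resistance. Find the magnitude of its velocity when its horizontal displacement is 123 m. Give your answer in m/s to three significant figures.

Convert: 249 km/h = 249/3.6 = 69.17 m/s.
Horizontal component vₓ = 69.17 cos 35.8° = 56.10 m/s; vertical v_y0 = 69.17 sin 35.8° = 40.46 m/s.
At x = 123 m, t = x/vₓ = 123/56.10 = 2.193 s.
Vertical velocity there: v_y = v_y0 − g t = 40.46 − 9.81 × 2.193 = 18.95 m/s.
Speed: √(vₓ² + v_y²) = √(56.10² + 18.95²) = 59.21 m/s.

59.2 m/s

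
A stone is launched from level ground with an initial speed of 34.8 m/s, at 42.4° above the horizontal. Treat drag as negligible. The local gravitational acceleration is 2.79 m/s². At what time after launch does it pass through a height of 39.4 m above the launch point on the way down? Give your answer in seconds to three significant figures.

14.9 s

Resolve: vₓ = 34.80 cos 42.4° = 25.70 m/s and v_y0 = 34.80 sin 42.4° = 23.47 m/s.
Height y(t) = 23.47 t − 1.395 t² = 39.4 gives 1.395 t² − 23.47 t + 39.4 = 0.
Quadratic formula: t = (23.47 ± √330.79) / 2.79 = (23.47 ± 18.19) / 2.79 → t = 1.892 s or 14.93 s.
The descending-branch root is 14.93 s.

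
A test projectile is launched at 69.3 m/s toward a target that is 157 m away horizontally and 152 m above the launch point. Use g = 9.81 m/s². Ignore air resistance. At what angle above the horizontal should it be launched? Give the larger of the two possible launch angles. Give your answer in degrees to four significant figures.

Trajectory: y = x tanθ − g x² (1 + tan²θ)/(2v₀²). With x = 157, y = 152, v₀ = 69.3, g = 9.81:
25.18 tan²θ − 157 tanθ + (177.2) = 0.
tanθ = [157 ± √(157² − 4 × 25.18 × (177.2))] / (2 × 25.18) = (157 ± 82.51) / 50.35, giving tanθ = 1.480 or 4.757.
θ = 55.95° or 78.13°; the larger is 78.13°.

78.13°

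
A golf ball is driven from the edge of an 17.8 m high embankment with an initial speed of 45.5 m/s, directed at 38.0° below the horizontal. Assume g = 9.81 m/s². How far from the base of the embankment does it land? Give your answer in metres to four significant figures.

20.69 m

Components: vₓ = 45.50 cos 38.0° = 35.85 m/s, v_y0 = −28.01 m/s (downward).
Vertical motion (up positive, ground at y = 0): 4.905 t² − (−28.01) t − 17.8 = 0, so t = (−28.01 + √(28.01² + 2·9.81·17.8)) / 9.81 = (−28.01 + 33.67) / 9.81 = 0.5771 s.
Horizontal distance: R = vₓ t = 35.85 × 0.5771 = 20.69 m.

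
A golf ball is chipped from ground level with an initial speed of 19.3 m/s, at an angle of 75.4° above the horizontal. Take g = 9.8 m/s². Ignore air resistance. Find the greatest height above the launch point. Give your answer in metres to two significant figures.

Components: vₓ = 19.30 cos 75.4° = 4.865 m/s, v_y0 = 19.30 sin 75.4° = 18.68 m/s.
Maximum height: H = v_y0² / (2g) = 18.68² / (2 × 9.80) = 17.80 m.

18 m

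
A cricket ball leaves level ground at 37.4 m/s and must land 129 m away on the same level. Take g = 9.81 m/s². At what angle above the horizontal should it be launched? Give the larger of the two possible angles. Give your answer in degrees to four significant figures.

Level-ground range R = v₀² sin(2θ)/g ⇒ sin(2θ) = gR/v₀² = 9.81 × 129 / 37.4² = 0.9047.
2θ = 64.79° or 180° − 64.79° = 115.2°, so θ = 32.39° or 57.61°.
The larger angle is 57.61°.

57.61°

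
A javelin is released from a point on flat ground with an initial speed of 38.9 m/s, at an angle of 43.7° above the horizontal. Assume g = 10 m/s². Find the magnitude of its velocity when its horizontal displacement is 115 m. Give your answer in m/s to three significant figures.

Horizontal component vₓ = 38.90 cos 43.7° = 28.12 m/s; vertical v_y0 = 38.90 sin 43.7° = 26.88 m/s.
x = vₓ t ⇒ t = 115/28.12 = 4.089 s.
Vertical velocity there: v_y = v_y0 − g t = 26.88 − 10.0 × 4.089 = −14.02 m/s.
Speed: √(vₓ² + v_y²) = √(28.12² + 14.02²) = 31.42 m/s.

31.4 m/s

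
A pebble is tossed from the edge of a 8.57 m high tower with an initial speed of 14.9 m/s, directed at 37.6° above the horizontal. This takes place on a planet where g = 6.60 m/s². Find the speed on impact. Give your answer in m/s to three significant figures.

Components: vₓ = 14.90 cos 37.6° = 11.81 m/s, v_y0 = 14.90 sin 37.6° = 9.091 m/s.
With up positive and y = 0 at the ground: y(t) = 8.57 + (9.091) t − 3.300 t². Setting y = 0 and taking the positive root: t = [9.091 + √(9.091² + 2·6.60·8.57)] / 6.60 = (9.091 + 13.99) / 6.60 = 3.497 s.
Vertical velocity at impact: v_y = v_y0 − g t = 9.091 − 6.60 × 3.497 = −13.99 m/s.
Speed: |v| = √(vₓ² + v_y²) = √(11.81² + 13.99²) = 18.31 m/s.

18.3 m/s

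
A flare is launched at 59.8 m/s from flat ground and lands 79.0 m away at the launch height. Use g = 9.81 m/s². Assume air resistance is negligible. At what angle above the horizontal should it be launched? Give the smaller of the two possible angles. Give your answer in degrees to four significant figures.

R = v₀² sin 2θ / g gives sin 2θ = gR/v₀² = 9.81·79.0/59.8² = 0.2167.
2θ = 12.52° or 180° − 12.52° = 167.5°, so θ = 6.258° or 83.74°.
The smaller angle is 6.258°.

6.258°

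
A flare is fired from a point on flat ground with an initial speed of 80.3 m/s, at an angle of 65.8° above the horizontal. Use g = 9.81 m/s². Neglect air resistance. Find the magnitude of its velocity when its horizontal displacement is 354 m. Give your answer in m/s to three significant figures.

Resolve: vₓ = 80.30 cos 65.8° = 32.92 m/s and v_y0 = 80.30 sin 65.8° = 73.24 m/s.
x = vₓ t ⇒ t = 354/32.92 = 10.75 s.
Vertical velocity there: v_y = v_y0 − g t = 73.24 − 9.81 × 10.75 = −32.26 m/s.
Speed: √(vₓ² + v_y²) = √(32.92² + 32.26²) = 46.09 m/s.

46.1 m/s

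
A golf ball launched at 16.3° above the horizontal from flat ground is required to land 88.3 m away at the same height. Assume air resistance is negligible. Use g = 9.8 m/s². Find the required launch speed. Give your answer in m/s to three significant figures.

40.1 m/s

From R = (v₀² / g) sin 2θ: v₀ = √(gR / sin 2θ).
v₀ = √(9.80 × 88.3 / sin 32.60°) = √(865.3 / 0.5388) = √1606.1 = 40.08 m/s.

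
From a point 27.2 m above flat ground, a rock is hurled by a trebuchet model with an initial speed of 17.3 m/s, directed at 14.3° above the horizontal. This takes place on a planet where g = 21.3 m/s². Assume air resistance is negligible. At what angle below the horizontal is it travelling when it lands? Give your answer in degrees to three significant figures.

64.0°

Resolve: vₓ = 17.30 cos 14.3° = 16.76 m/s and v_y0 = 17.30 sin 14.3° = 4.273 m/s.
The projectile lands when y = 27.2 + (4.273) t − ½·21.3·t² = 0. Positive root: t = (4.273 + √(4.273² + 2·21.3·27.2)) / 21.3 = (4.273 + 34.31) / 21.3 = 1.811 s.
At impact: v_y = v_y0 − g t = −34.31 m/s; vₓ = 16.76 m/s.
Angle below horizontal: arctan(|v_y|/vₓ) = arctan(34.31/16.76) = 63.96°.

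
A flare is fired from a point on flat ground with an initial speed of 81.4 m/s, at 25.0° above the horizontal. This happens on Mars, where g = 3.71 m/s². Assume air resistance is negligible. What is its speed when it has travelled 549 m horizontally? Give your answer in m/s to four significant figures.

Components: vₓ = 81.40 cos 25.0° = 73.77 m/s, v_y0 = 81.40 sin 25.0° = 34.40 m/s.
Time to reach x = 549 m: t = x/vₓ = 549/73.77 = 7.442 s.
Vertical velocity there: v_y = v_y0 − g t = 34.40 − 3.71 × 7.442 = 6.792 m/s.
Speed: √(vₓ² + v_y²) = √(73.77² + 6.792²) = 74.09 m/s.

74.09 m/s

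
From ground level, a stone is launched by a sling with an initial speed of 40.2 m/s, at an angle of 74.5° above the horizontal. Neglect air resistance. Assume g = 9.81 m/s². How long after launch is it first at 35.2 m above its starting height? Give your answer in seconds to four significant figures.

1.048 s

Resolve: vₓ = 40.20 cos 74.5° = 10.74 m/s and v_y0 = 40.20 sin 74.5° = 38.74 m/s.
Height y(t) = 38.74 t − 4.905 t² = 35.2 gives 4.905 t² − 38.74 t + 35.2 = 0.
t = [38.74 ± √(38.74² − 2·9.81·35.2)] / 9.81 = (38.74 ± 28.46) / 9.81, so t = 1.048 s or t = 6.850 s.
The first (ascending) time is 1.048 s.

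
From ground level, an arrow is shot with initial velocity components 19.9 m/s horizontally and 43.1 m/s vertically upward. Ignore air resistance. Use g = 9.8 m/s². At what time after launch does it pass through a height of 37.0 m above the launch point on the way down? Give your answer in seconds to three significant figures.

7.83 s

Set y = v_y0 t − ½ g t² = 37.0: 4.900 t² − 43.10 t + 37.0 = 0.
Quadratic formula: t = (43.10 ± √1132.4) / 9.80 = (43.10 ± 33.65) / 9.80 → t = 0.9642 s or 7.832 s.
The descending-branch root is 7.832 s.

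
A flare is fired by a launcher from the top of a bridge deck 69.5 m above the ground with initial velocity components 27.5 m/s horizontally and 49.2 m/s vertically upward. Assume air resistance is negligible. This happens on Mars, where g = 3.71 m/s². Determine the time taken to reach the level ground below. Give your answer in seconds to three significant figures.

27.9 s

Vertical motion (up positive, ground at y = 0): 1.855 t² − (49.20) t − 69.5 = 0, so t = (49.20 + √(49.20² + 2·3.71·69.5)) / 3.71 = (49.20 + 54.19) / 3.71 = 27.87 s.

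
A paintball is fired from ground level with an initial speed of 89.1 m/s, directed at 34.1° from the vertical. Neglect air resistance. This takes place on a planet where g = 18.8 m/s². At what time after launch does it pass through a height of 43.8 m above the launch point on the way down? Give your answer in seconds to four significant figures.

7.202 s

Horizontal component vₓ = 89.10 sin 34.1° = 49.95 m/s; vertical v_y0 = 89.10 cos 34.1° = 73.78 m/s.
Require v_y0 t − ½ g t² = 43.8, i.e. 9.400 t² − 73.78 t + 43.8 = 0.
t = [73.78 ± √(73.78² − 2·18.8·43.8)] / 18.8 = (73.78 ± 61.62) / 18.8, so t = 0.6470 s or t = 7.202 s.
The descending-branch root is 7.202 s.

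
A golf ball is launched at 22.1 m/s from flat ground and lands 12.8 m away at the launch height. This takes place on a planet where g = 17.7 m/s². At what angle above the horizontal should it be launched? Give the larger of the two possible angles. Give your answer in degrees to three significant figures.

From R = (v₀²/g) sin 2θ: sin 2θ = 17.7 × 12.8 / 488.41 = 0.4639.
2θ = 27.64° or 180° − 27.64° = 152.4°, so θ = 13.82° or 76.18°.
The larger angle is 76.18°.

76.2°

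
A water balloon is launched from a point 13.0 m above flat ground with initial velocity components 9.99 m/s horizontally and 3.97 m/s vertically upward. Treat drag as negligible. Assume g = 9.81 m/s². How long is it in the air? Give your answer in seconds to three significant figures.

2.08 s

Vertical motion (up positive, ground at y = 0): 4.905 t² − (3.970) t − 13.0 = 0, so t = (3.970 + √(3.970² + 2·9.81·13.0)) / 9.81 = (3.970 + 16.46) / 9.81 = 2.082 s.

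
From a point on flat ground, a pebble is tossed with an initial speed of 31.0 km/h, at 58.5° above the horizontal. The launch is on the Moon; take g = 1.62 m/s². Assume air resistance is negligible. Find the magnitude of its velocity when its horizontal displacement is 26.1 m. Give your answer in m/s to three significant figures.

4.95 m/s

Convert: 31.0 km/h = 31.0/3.6 = 8.611 m/s.
Components: vₓ = 8.611 cos 58.5° = 4.499 m/s, v_y0 = 8.611 sin 58.5° = 7.342 m/s.
x = vₓ t ⇒ t = 26.1/4.499 = 5.801 s.
Vertical velocity there: v_y = v_y0 − g t = 7.342 − 1.62 × 5.801 = −2.055 m/s.
Speed: √(vₓ² + v_y²) = √(4.499² + 2.055²) = 4.947 m/s.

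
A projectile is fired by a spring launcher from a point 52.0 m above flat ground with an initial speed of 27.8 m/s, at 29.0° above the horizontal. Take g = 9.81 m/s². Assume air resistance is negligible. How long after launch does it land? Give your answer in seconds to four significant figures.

4.908 s

Resolve: vₓ = 27.80 cos 29.0° = 24.31 m/s and v_y0 = 27.80 sin 29.0° = 13.48 m/s.
Vertical motion (up positive, ground at y = 0): 4.905 t² − (13.48) t − 52.0 = 0, so t = (13.48 + √(13.48² + 2·9.81·52.0)) / 9.81 = (13.48 + 34.67) / 9.81 = 4.908 s.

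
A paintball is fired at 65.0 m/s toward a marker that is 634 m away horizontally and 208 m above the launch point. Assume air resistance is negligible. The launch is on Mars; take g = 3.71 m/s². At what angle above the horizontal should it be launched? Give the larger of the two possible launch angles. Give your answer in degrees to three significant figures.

70.5°

Trajectory: y = x tanθ − g x² (1 + tan²θ)/(2v₀²). With x = 634, y = 208, v₀ = 65.0, g = 3.71:
176.5 tan²θ − 634 tanθ + (384.5) = 0.
tanθ = [634 ± √(634² − 4 × 176.5 × (384.5))] / (2 × 176.5) = (634 ± 361.3) / 353.0, giving tanθ = 0.7726 or 2.820.
θ = 37.69° or 70.47°; the larger is 70.47°.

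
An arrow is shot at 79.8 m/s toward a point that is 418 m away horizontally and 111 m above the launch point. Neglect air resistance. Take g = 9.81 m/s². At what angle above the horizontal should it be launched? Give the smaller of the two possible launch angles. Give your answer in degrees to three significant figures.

38.2°

Trajectory: y = x tanθ − g x² (1 + tan²θ)/(2v₀²). With x = 418, y = 111, v₀ = 79.8, g = 9.81:
134.6 tan²θ − 418 tanθ + (245.6) = 0.
tanθ = [418 ± √(418² − 4 × 134.6 × (245.6))] / (2 × 134.6) = (418 ± 206.2) / 269.2, giving tanθ = 0.7869 or 2.319.
θ = 38.20° or 66.67°; the smaller is 38.20°.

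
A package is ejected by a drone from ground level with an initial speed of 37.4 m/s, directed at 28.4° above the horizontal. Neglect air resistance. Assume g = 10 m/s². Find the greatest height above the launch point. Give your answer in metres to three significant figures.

15.8 m

Resolve: vₓ = 37.40 cos 28.4° = 32.90 m/s and v_y0 = 37.40 sin 28.4° = 17.79 m/s.
Maximum height: H = v_y0² / (2g) = 17.79² / (2 × 10.0) = 15.82 m.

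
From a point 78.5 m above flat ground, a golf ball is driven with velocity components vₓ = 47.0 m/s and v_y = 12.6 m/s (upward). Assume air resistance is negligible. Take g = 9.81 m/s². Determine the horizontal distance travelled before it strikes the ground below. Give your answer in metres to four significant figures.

Vertical motion (up positive, ground at y = 0): 4.905 t² − (12.60) t − 78.5 = 0, so t = (12.60 + √(12.60² + 2·9.81·78.5)) / 9.81 = (12.60 + 41.22) / 9.81 = 5.486 s.
Horizontal distance: R = vₓ t = 47.00 × 5.486 = 257.8 m.

257.8 m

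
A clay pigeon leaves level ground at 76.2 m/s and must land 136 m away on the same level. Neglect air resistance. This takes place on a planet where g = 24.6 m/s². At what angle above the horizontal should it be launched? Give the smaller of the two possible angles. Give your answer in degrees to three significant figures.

R = v₀² sin 2θ / g gives sin 2θ = gR/v₀² = 24.6·136/76.2² = 0.5762.
2θ = 35.18° or 180° − 35.18° = 144.8°, so θ = 17.59° or 72.41°.
The smaller angle is 17.59°.

17.6°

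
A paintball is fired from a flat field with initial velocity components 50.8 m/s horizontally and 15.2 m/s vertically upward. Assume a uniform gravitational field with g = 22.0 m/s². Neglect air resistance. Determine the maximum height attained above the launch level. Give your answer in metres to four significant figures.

Peak height H = v_y0² / (2g) = 231.04 / 44.00 = 5.251 m.

5.251 m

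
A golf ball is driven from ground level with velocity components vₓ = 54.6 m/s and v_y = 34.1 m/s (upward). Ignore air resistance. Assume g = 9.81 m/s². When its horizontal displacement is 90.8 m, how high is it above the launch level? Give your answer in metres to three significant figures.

43.1 m

At x = 90.8 m, t = x/vₓ = 90.8/54.60 = 1.663 s.
Height: y = v_y0 t − ½ g t² = 34.10 × 1.663 − 4.905 × 1.663² = 56.71 − 13.57 = 43.14 m.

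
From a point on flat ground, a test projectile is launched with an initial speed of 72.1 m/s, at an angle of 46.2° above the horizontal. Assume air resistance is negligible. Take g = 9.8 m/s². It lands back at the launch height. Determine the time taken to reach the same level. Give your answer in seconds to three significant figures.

Horizontal component vₓ = 72.10 cos 46.2° = 49.90 m/s; vertical v_y0 = 72.10 sin 46.2° = 52.04 m/s.
It returns to y = 0 when t = 2 v_y0 / g = 2(52.04)/9.80 = 10.62 s.

10.6 s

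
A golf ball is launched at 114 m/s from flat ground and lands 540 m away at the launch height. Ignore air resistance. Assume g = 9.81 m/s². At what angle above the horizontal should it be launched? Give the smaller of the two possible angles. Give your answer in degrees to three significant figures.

12.0°

Level-ground range R = v₀² sin(2θ)/g ⇒ sin(2θ) = gR/v₀² = 9.81 × 540 / 114² = 0.4076.
2θ = 24.06° or 180° − 24.06° = 155.9°, so θ = 12.03° or 77.97°.
The smaller angle is 12.03°.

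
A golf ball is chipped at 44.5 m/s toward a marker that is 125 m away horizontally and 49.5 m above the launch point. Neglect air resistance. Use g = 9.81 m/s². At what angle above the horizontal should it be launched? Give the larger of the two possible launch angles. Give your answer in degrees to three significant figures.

Trajectory: y = x tanθ − g x² (1 + tan²θ)/(2v₀²). With x = 125, y = 49.5, v₀ = 44.5, g = 9.81:
38.70 tan²θ − 125 tanθ + (88.20) = 0.
tanθ = [125 ± √(125² − 4 × 38.70 × (88.20))] / (2 × 38.70) = (125 ± 44.39) / 77.40, giving tanθ = 1.041 or 2.188.
θ = 46.16° or 65.44°; the larger is 65.44°.

65.4°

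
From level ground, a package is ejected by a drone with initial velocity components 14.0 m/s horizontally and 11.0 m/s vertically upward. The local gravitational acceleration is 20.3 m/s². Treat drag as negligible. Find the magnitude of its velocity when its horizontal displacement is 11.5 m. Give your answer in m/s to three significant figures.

Time to reach x = 11.5 m: t = x/vₓ = 11.5/14.00 = 0.8214 s.
Vertical velocity there: v_y = v_y0 − g t = 11.00 − 20.3 × 0.8214 = −5.675 m/s.
Speed: √(vₓ² + v_y²) = √(14.00² + 5.675²) = 15.11 m/s.

15.1 m/s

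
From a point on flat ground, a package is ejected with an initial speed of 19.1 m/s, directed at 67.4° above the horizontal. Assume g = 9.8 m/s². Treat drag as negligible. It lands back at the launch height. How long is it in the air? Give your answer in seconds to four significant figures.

3.599 s

Resolve: vₓ = 19.10 cos 67.4° = 7.340 m/s and v_y0 = 19.10 sin 67.4° = 17.63 m/s.
Landing at launch height ⇒ T = 2 v_y0 / g = 2 × 17.63 / 9.80 = 3.599 s.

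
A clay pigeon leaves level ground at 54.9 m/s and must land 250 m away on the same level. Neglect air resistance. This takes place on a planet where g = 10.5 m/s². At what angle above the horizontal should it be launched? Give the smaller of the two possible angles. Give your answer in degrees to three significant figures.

Level-ground range R = v₀² sin(2θ)/g ⇒ sin(2θ) = gR/v₀² = 10.5 × 250 / 54.9² = 0.8709.
2θ = 60.57° or 180° − 60.57° = 119.4°, so θ = 30.28° or 59.72°.
The smaller angle is 30.28°.

30.3°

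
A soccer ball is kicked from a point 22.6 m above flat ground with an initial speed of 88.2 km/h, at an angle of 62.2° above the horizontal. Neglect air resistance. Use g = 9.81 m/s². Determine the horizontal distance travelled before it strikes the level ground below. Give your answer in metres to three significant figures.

60.4 m

Convert: 88.2 km/h = 88.2/3.6 = 24.50 m/s.
Resolve: vₓ = 24.50 cos 62.2° = 11.43 m/s and v_y0 = 24.50 sin 62.2° = 21.67 m/s.
Vertical motion (up positive, ground at y = 0): 4.905 t² − (21.67) t − 22.6 = 0, so t = (21.67 + √(21.67² + 2·9.81·22.6)) / 9.81 = (21.67 + 30.22) / 9.81 = 5.289 s.
Horizontal distance: R = vₓ t = 11.43 × 5.289 = 60.44 m.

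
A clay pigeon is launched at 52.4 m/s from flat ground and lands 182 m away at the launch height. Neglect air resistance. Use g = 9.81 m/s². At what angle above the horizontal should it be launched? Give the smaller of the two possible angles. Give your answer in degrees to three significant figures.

20.3°

R = v₀² sin 2θ / g gives sin 2θ = gR/v₀² = 9.81·182/52.4² = 0.6502.
2θ = 40.56° or 180° − 40.56° = 139.4°, so θ = 20.28° or 69.72°.
The smaller angle is 20.28°.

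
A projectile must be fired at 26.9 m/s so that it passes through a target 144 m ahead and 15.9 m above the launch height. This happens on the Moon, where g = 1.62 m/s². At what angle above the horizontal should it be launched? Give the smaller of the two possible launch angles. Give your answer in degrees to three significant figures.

Trajectory: y = x tanθ − g x² (1 + tan²θ)/(2v₀²). With x = 144, y = 15.9, v₀ = 26.9, g = 1.62:
23.21 tan²θ − 144 tanθ + (39.11) = 0.
tanθ = [144 ± √(144² − 4 × 23.21 × (39.11))] / (2 × 23.21) = (144 ± 130.8) / 46.42, giving tanθ = 0.2847 or 5.919.
θ = 15.89° or 80.41°; the smaller is 15.89°.

15.9°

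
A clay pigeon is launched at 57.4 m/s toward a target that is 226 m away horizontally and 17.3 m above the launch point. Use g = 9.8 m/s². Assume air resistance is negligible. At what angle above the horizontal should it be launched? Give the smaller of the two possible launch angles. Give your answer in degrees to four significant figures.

Trajectory: y = x tanθ − g x² (1 + tan²θ)/(2v₀²). With x = 226, y = 17.3, v₀ = 57.4, g = 9.80:
75.96 tan²θ − 226 tanθ + (93.26) = 0.
tanθ = [226 ± √(226² − 4 × 75.96 × (93.26))] / (2 × 75.96) = (226 ± 150.8) / 151.9, giving tanθ = 0.4950 or 2.480.
θ = 26.34° or 68.04°; the smaller is 26.34°.

26.34°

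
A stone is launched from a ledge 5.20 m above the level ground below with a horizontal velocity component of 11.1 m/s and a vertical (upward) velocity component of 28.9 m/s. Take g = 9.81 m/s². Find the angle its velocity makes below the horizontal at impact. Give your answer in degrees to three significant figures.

Vertical motion (up positive, ground at y = 0): 4.905 t² − (28.90) t − 5.20 = 0, so t = (28.90 + √(28.90² + 2·9.81·5.20)) / 9.81 = (28.90 + 30.61) / 9.81 = 6.067 s.
At impact: v_y = v_y0 − g t = −30.61 m/s; vₓ = 11.10 m/s.
Angle below horizontal: arctan(|v_y|/vₓ) = arctan(30.61/11.10) = 70.07°.

70.1°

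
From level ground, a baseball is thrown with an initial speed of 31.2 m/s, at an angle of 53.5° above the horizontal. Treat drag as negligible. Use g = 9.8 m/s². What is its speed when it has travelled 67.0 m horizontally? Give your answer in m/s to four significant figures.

21.23 m/s

Resolve: vₓ = 31.20 cos 53.5° = 18.56 m/s and v_y0 = 31.20 sin 53.5° = 25.08 m/s.
x = vₓ t ⇒ t = 67.0/18.56 = 3.610 s.
Vertical velocity there: v_y = v_y0 − g t = 25.08 − 9.80 × 3.610 = −10.30 m/s.
Speed: √(vₓ² + v_y²) = √(18.56² + 10.30²) = 21.23 m/s.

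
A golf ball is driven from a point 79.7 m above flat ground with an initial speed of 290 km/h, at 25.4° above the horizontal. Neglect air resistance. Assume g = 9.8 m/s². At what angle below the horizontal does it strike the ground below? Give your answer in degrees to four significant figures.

Convert: 290 km/h = 290/3.6 = 80.56 m/s.
Resolve: vₓ = 80.56 cos 25.4° = 72.77 m/s and v_y0 = 80.56 sin 25.4° = 34.55 m/s.
Vertical motion (up positive, ground at y = 0): 4.900 t² − (34.55) t − 79.7 = 0, so t = (34.55 + √(34.55² + 2·9.80·79.7)) / 9.80 = (34.55 + 52.50) / 9.80 = 8.883 s.
At impact: v_y = v_y0 − g t = −52.50 m/s; vₓ = 72.77 m/s.
Angle below horizontal: arctan(|v_y|/vₓ) = arctan(52.50/72.77) = 35.81°.

35.81°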